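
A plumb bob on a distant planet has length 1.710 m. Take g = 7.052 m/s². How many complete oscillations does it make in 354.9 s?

T = 2π√(L/g) = 2π√(1.710/7.052) = 3.0940 s.
Number of complete oscillations = ⌊354.9/3.0940⌋ = ⌊114.71⌋ = 114.

114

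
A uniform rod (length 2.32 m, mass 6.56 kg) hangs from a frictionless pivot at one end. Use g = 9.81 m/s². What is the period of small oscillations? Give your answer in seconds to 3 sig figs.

2.49 s

For a physical pendulum T = 2π√(I/(mgd)), with d = 1.160 m from pivot to centre of mass.
I_cm = mL²/12 = 6.56 × 2.32²/12 = 2.942 kg·m²; I = I_cm + md² = 2.942 + 6.56 × 1.160² = 11.77 kg·m².
T = 2π√(11.77/(6.56 × 9.81 × 1.160)) = 2.49 s.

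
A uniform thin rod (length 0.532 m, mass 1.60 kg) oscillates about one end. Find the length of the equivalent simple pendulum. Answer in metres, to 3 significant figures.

The equivalent simple-pendulum length is L_eq = I/(md), where I is about the pivot and d = 0.2660 m.
I_cm = (1/12)mL² = 0.03774 kg·m², so I = I_cm + md² = 0.03774 + 0.1132 = 0.1509 kg·m².
L_eq = 0.1509/(1.60 × 0.2660) = 0.355 m.

0.355 m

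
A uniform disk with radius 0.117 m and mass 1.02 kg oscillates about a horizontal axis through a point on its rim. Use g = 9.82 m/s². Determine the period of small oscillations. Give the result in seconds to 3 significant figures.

0.840 s

I_cm = ½mr² = 0.006981 kg·m². The pivot is at distance d = 0.117 m from the centre of mass.
By the parallel-axis theorem, I = I_cm + md² = 0.006981 + 0.01396 = 0.02094 kg·m².
T = 2π√(I/(mgd)) = 2π√(0.02094/(1.02 × 9.82 × 0.117)) = 0.840 s.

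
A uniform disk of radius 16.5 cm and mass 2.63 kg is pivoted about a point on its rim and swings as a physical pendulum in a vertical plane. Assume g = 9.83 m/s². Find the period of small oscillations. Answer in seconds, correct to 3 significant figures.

I_cm = ½mr² = 0.03580 kg·m². The pivot is at distance d = 0.165 m from the centre of mass.
By the parallel-axis theorem, I = I_cm + md² = 0.03580 + 0.07160 = 0.1074 kg·m².
T = 2π√(I/(mgd)) = 2π√(0.1074/(2.63 × 9.83 × 0.165)) = 0.997 s.

0.997 s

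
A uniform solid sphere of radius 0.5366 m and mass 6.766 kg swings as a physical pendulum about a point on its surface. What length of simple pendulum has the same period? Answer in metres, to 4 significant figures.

The equivalent simple-pendulum length is L_eq = I/(md), where I is about the pivot and d = 0.53660 m.
I_cm = (2/5)mR² = 0.77928 kg·m², so I = I_cm + md² = 0.77928 + 1.9482 = 2.7275 kg·m².
L_eq = 2.7275/(6.766 × 0.53660) = 0.7512 m.

0.7512 m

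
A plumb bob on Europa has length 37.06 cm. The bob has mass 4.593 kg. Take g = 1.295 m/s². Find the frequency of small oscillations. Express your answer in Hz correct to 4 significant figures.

T = 2π√(L/g) = 2π√(0.3706/1.295) = 3.3612 s, so f = 1/T = 0.2975 Hz.

0.2975 Hz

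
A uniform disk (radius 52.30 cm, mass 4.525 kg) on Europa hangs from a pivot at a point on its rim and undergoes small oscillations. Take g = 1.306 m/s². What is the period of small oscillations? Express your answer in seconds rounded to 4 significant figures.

4.870 s

I_cm = ½mr² = 0.61886 kg·m². The pivot is at distance d = 0.5230 m from the centre of mass.
By the parallel-axis theorem, I = I_cm + md² = 0.61886 + 1.2377 = 1.8566 kg·m².
T = 2π√(I/(mgd)) = 2π√(1.8566/(4.525 × 1.306 × 0.5230)) = 4.870 s.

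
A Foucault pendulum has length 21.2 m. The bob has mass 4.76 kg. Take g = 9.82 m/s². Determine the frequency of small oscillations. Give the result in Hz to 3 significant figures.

0.108 Hz

T = 2π√(L/g) = 2π√(21.2/9.82) = 9.232 s, so f = 1/T = 0.108 Hz.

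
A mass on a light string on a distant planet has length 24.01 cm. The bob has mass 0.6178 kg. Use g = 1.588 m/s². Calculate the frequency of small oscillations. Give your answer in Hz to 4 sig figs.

0.4093 Hz

T = 2π√(L/g) = 2π√(0.2401/1.588) = 2.4432 s, so f = 1/T = 0.4093 Hz.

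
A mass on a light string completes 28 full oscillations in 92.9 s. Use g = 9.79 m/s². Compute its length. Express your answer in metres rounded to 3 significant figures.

2.73 m

T = 92.9/28 = 3.318 s.
From T = 2π√(L/g), L = gT²/(4π²) = 9.79 × 3.318²/(4π²) = 2.73 m.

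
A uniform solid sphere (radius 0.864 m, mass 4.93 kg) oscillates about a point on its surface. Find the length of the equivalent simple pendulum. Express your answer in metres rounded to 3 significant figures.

1.21 m

The equivalent simple-pendulum length is L_eq = I/(md), where I is about the pivot and d = 0.8640 m.
I_cm = (2/5)mR² = 1.472 kg·m², so I = I_cm + md² = 1.472 + 3.680 = 5.152 kg·m².
L_eq = 5.152/(4.93 × 0.8640) = 1.21 m.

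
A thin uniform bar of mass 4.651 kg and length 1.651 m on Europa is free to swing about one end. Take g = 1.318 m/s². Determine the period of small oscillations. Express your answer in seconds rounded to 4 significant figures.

5.742 s

For a physical pendulum T = 2π√(I/(mgd)), with d = 0.82550 m from pivot to centre of mass.
I_cm = mL²/12 = 4.651 × 1.651²/12 = 1.0565 kg·m²; I = I_cm + md² = 1.0565 + 4.651 × 0.82550² = 4.2259 kg·m².
T = 2π√(4.2259/(4.651 × 1.318 × 0.82550)) = 5.742 s.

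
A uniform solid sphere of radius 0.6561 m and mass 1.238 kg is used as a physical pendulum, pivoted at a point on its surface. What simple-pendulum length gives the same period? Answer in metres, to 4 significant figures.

The equivalent simple-pendulum length is L_eq = I/(md), where I is about the pivot and d = 0.65610 m.
I_cm = (2/5)mR² = 0.21317 kg·m², so I = I_cm + md² = 0.21317 + 0.53292 = 0.74609 kg·m².
L_eq = 0.74609/(1.238 × 0.65610) = 0.9185 m.

0.9185 m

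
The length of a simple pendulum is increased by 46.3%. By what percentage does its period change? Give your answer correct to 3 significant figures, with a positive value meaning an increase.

21.0%

T ∝ √L, so T'/T = √(1.463) = 1.210.
Percentage change in T = (1.210 − 1) × 100% = 21.0%.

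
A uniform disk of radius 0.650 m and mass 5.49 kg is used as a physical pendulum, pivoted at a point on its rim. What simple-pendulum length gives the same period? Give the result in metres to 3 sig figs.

The equivalent simple-pendulum length is L_eq = I/(md), where I is about the pivot and d = 0.6500 m.
I_cm = ½mR² = 1.160 kg·m², so I = I_cm + md² = 1.160 + 2.320 = 3.479 kg·m².
L_eq = 3.479/(5.49 × 0.6500) = 0.975 m.

0.975 m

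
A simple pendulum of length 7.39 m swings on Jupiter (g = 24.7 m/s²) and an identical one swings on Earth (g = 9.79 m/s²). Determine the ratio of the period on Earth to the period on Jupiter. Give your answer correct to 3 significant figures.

1.59

T ∝ 1/√g, so T₂/T₁ = √(g₁/g₂) = √(24.7/9.79) = 1.59.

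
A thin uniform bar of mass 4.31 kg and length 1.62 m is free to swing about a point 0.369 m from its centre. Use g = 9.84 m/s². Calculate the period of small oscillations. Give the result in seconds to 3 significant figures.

1.96 s

For a physical pendulum T = 2π√(I/(mgd)), with d = 0.3690 m from pivot to centre of mass.
I_cm = mL²/12 = 4.31 × 1.62²/12 = 0.9426 kg·m²; I = I_cm + md² = 0.9426 + 4.31 × 0.3690² = 1.529 kg·m².
T = 2π√(1.529/(4.31 × 9.84 × 0.3690)) = 1.96 s.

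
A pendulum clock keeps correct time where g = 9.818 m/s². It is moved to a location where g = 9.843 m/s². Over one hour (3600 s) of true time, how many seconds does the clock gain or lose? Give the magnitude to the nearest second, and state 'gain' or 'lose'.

gain 5 s

The clock's period scales as T ∝ 1/√g, so T'/T = √(9.818/9.843) = 0.998729.
In 3600 s of true time the clock registers 3600/0.998729 = 3604.6 s, so it gains 5 s.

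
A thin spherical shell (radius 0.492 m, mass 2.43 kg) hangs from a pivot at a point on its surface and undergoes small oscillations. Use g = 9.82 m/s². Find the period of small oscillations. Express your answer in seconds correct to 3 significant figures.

I_cm = (2/3)mr² = 0.3921 kg·m². The pivot is at distance d = 0.492 m from the centre of mass.
By the parallel-axis theorem, I = I_cm + md² = 0.3921 + 0.5882 = 0.9804 kg·m².
T = 2π√(I/(mgd)) = 2π√(0.9804/(2.43 × 9.82 × 0.492)) = 1.82 s.

1.82 s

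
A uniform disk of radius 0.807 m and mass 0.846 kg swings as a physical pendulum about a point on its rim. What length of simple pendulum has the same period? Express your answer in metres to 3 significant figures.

1.21 m

The equivalent simple-pendulum length is L_eq = I/(md), where I is about the pivot and d = 0.8070 m.
I_cm = ½mR² = 0.2755 kg·m², so I = I_cm + md² = 0.2755 + 0.5510 = 0.8264 kg·m².
L_eq = 0.8264/(0.846 × 0.8070) = 1.21 m.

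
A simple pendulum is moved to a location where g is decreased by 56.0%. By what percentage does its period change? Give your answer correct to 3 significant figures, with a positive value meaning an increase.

50.8%

T ∝ 1/√g, so T'/T = 1/√(0.4400) = 1.508.
Percentage change in T = (1.508 − 1) × 100% = 50.8%.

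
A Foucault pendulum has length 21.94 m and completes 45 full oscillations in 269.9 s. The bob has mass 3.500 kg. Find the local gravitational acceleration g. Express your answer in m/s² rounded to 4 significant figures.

24.08 m/s²

T = 269.9/45 = 5.9978 s.
From T = 2π√(L/g), g = 4π²L/T² = 4π² × 21.94/5.9978² = 24.08 m/s².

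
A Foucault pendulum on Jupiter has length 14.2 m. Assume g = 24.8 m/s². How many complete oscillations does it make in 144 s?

T = 2π√(L/g) = 2π√(14.2/24.8) = 4.754 s.
Number of complete oscillations = ⌊144/4.754⌋ = ⌊30.29⌋ = 30.

30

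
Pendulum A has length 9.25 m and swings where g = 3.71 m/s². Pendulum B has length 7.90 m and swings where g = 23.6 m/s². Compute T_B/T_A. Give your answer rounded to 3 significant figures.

T = 2π√(L/g), so T_B/T_A = √((L_B/g_B)/(L_A/g_A)) = √((7.90/23.6)/(9.25/3.71)) = 0.366.

0.366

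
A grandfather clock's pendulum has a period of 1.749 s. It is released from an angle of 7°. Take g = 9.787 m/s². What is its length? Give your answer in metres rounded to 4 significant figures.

0.7583 m

From T = 2π√(L/g), L = gT²/(4π²) = 9.787 × 1.7490²/(4π²) = 0.7583 m.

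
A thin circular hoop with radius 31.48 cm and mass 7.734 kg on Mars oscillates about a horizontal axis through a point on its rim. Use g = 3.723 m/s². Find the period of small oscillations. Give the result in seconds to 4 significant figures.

I_cm = mr² = 0.76643 kg·m². The pivot is at distance d = 0.3148 m from the centre of mass.
By the parallel-axis theorem, I = I_cm + md² = 0.76643 + 0.76643 = 1.5329 kg·m².
T = 2π√(I/(mgd)) = 2π√(1.5329/(7.734 × 3.723 × 0.3148)) = 2.584 s.

2.584 s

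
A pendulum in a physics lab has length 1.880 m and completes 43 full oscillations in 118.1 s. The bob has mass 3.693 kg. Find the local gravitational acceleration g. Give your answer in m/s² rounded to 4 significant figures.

9.839 m/s²

T = 118.1/43 = 2.7465 s.
From T = 2π√(L/g), g = 4π²L/T² = 4π² × 1.880/2.7465² = 9.839 m/s².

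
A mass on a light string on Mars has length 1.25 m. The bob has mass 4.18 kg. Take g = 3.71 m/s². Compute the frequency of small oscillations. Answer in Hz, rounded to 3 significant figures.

T = 2π√(L/g) = 2π√(1.25/3.71) = 3.647 s, so f = 1/T = 0.274 Hz.

0.274 Hz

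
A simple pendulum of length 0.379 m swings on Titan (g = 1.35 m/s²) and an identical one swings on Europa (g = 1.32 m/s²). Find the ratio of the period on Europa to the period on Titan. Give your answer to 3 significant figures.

1.01

T ∝ 1/√g, so T₂/T₁ = √(g₁/g₂) = √(1.35/1.32) = 1.01.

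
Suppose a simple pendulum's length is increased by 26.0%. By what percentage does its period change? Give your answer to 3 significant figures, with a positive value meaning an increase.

T ∝ √L, so T'/T = √(1.260) = 1.122.
Percentage change in T = (1.122 − 1) × 100% = 12.2%.

12.2%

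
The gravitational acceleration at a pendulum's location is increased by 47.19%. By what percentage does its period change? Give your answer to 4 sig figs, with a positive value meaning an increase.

-17.57%

T ∝ 1/√g, so T'/T = 1/√(1.4719) = 0.82425.
Percentage change in T = (0.82425 − 1) × 100% = -17.57%.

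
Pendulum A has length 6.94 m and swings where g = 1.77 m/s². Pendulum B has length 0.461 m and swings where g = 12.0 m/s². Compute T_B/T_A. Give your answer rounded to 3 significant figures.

0.0990

T = 2π√(L/g), so T_B/T_A = √((L_B/g_B)/(L_A/g_A)) = √((0.461/12.0)/(6.94/1.77)) = 0.0990.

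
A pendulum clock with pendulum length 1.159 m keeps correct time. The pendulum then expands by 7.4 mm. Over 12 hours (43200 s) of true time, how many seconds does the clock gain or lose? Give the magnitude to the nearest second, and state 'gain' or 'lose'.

lose 137 s

T ∝ √L, so T'/T = √(1.16640/1.159) = 1.00319.
In 43200 s of true time the clock registers 43200/1.00319 = 43062.7 s, so it loses 137 s.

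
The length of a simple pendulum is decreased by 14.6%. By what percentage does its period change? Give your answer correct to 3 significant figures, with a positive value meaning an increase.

-7.59%

T ∝ √L, so T'/T = √(0.8540) = 0.9241.
Percentage change in T = (0.9241 − 1) × 100% = -7.59%.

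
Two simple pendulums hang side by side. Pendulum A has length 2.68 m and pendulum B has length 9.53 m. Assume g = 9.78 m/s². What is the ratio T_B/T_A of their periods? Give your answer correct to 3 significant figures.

T ∝ √L, so T_B/T_A = √(L_B/L_A) = √(9.53/2.68) = 1.89.

1.89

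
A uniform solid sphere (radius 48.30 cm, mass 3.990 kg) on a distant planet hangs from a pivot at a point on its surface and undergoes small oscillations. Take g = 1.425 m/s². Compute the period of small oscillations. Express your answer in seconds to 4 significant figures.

I_cm = (2/5)mr² = 0.37233 kg·m². The pivot is at distance d = 0.4830 m from the centre of mass.
By the parallel-axis theorem, I = I_cm + md² = 0.37233 + 0.93082 = 1.3032 kg·m².
T = 2π√(I/(mgd)) = 2π√(1.3032/(3.990 × 1.425 × 0.4830)) = 4.328 s.

4.328 s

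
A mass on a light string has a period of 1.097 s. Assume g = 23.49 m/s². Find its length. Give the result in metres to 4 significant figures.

From T = 2π√(L/g), L = gT²/(4π²) = 23.49 × 1.0970²/(4π²) = 0.7160 m.

0.7160 m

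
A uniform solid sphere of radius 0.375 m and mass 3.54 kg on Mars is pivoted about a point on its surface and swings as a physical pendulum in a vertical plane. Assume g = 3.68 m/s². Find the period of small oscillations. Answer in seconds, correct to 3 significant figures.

2.37 s

I_cm = (2/5)mr² = 0.1991 kg·m². The pivot is at distance d = 0.375 m from the centre of mass.
By the parallel-axis theorem, I = I_cm + md² = 0.1991 + 0.4978 = 0.6969 kg·m².
T = 2π√(I/(mgd)) = 2π√(0.6969/(3.54 × 3.68 × 0.375)) = 2.37 s.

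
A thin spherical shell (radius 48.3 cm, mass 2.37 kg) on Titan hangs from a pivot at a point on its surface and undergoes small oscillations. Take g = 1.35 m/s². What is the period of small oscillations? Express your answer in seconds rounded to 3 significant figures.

4.85 s

I_cm = (2/3)mr² = 0.3686 kg·m². The pivot is at distance d = 0.483 m from the centre of mass.
By the parallel-axis theorem, I = I_cm + md² = 0.3686 + 0.5529 = 0.9215 kg·m².
T = 2π√(I/(mgd)) = 2π√(0.9215/(2.37 × 1.35 × 0.483)) = 4.85 s.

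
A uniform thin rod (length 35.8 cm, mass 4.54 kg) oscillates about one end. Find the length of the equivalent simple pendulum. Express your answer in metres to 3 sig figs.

The equivalent simple-pendulum length is L_eq = I/(md), where I is about the pivot and d = 0.1790 m.
I_cm = (1/12)mL² = 0.04849 kg·m², so I = I_cm + md² = 0.04849 + 0.1455 = 0.1940 kg·m².
L_eq = 0.1940/(4.54 × 0.1790) = 0.239 m.

0.239 m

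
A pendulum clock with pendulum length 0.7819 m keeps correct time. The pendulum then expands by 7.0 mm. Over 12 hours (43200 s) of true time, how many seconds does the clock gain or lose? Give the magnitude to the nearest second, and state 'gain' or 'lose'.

lose 192 s

T ∝ √L, so T'/T = √(0.78890/0.7819) = 1.00447.
In 43200 s of true time the clock registers 43200/1.00447 = 43007.9 s, so it loses 192 s.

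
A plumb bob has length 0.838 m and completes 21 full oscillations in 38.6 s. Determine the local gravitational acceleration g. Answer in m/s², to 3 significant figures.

T = 38.6/21 = 1.838 s.
From T = 2π√(L/g), g = 4π²L/T² = 4π² × 0.838/1.838² = 9.79 m/s².

9.79 m/s²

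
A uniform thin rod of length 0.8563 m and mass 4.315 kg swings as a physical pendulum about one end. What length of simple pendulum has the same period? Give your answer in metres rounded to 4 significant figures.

0.5709 m

The equivalent simple-pendulum length is L_eq = I/(md), where I is about the pivot and d = 0.42815 m.
I_cm = (1/12)mL² = 0.26366 kg·m², so I = I_cm + md² = 0.26366 + 0.79099 = 1.0547 kg·m².
L_eq = 1.0547/(4.315 × 0.42815) = 0.5709 m.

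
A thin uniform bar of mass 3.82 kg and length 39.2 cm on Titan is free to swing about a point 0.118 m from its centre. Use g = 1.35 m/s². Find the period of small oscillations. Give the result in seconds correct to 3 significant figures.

2.57 s

For a physical pendulum T = 2π√(I/(mgd)), with d = 0.1180 m from pivot to centre of mass.
I_cm = mL²/12 = 3.82 × 0.392²/12 = 0.04892 kg·m²; I = I_cm + md² = 0.04892 + 3.82 × 0.1180² = 0.1021 kg·m².
T = 2π√(0.1021/(3.82 × 1.35 × 0.1180)) = 2.57 s.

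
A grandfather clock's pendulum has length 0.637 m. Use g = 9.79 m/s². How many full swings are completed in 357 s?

T = 2π√(L/g) = 2π√(0.637/9.79) = 1.603 s.
Number of complete oscillations = ⌊357/1.603⌋ = ⌊222.7⌋ = 222.

222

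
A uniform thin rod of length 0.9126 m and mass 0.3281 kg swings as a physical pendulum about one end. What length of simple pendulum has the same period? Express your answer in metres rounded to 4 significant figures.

0.6084 m

The equivalent simple-pendulum length is L_eq = I/(md), where I is about the pivot and d = 0.45630 m.
I_cm = (1/12)mL² = 0.022771 kg·m², so I = I_cm + md² = 0.022771 + 0.068314 = 0.091085 kg·m².
L_eq = 0.091085/(0.3281 × 0.45630) = 0.6084 m.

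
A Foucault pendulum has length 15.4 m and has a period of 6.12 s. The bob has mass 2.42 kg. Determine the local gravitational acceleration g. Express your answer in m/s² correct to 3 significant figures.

From T = 2π√(L/g), g = 4π²L/T² = 4π² × 15.4/6.120² = 16.2 m/s².

16.2 m/s²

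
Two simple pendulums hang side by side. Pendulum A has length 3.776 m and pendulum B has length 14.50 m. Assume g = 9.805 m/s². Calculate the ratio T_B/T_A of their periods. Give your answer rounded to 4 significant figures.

1.960

T ∝ √L, so T_B/T_A = √(L_B/L_A) = √(14.50/3.776) = 1.960.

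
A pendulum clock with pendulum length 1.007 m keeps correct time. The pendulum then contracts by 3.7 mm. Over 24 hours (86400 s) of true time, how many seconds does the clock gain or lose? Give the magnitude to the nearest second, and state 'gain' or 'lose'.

gain 159 s

T ∝ √L, so T'/T = √(1.00330/1.007) = 0.998161.
In 86400 s of true time the clock registers 86400/0.998161 = 86559.2 s, so it gains 159 s.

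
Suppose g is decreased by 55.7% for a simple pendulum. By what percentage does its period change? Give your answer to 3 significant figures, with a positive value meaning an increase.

50.2%

T ∝ 1/√g, so T'/T = 1/√(0.4430) = 1.502.
Percentage change in T = (1.502 − 1) × 100% = 50.2%.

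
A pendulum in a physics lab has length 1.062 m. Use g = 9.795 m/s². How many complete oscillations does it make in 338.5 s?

163

T = 2π√(L/g) = 2π√(1.062/9.795) = 2.0689 s.
Number of complete oscillations = ⌊338.5/2.0689⌋ = ⌊163.61⌋ = 163.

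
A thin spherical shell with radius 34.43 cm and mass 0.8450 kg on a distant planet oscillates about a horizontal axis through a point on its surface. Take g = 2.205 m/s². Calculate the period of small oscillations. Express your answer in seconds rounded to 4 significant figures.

I_cm = (2/3)mr² = 0.066779 kg·m². The pivot is at distance d = 0.3443 m from the centre of mass.
By the parallel-axis theorem, I = I_cm + md² = 0.066779 + 0.10017 = 0.16695 kg·m².
T = 2π√(I/(mgd)) = 2π√(0.16695/(0.8450 × 2.205 × 0.3443)) = 3.205 s.

3.205 s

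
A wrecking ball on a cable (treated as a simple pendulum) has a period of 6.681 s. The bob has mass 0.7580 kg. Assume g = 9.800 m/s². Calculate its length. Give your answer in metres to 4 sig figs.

11.08 m

From T = 2π√(L/g), L = gT²/(4π²) = 9.800 × 6.6810²/(4π²) = 11.08 m.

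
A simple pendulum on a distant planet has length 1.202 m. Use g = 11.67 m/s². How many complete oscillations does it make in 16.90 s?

8

T = 2π√(L/g) = 2π√(1.202/11.67) = 2.0165 s.
Number of complete oscillations = ⌊16.90/2.0165⌋ = ⌊8.3809⌋ = 8.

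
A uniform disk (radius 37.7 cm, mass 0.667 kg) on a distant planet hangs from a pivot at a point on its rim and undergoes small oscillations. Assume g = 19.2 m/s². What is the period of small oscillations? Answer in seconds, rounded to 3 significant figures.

1.08 s

I_cm = ½mr² = 0.04740 kg·m². The pivot is at distance d = 0.377 m from the centre of mass.
By the parallel-axis theorem, I = I_cm + md² = 0.04740 + 0.09480 = 0.1422 kg·m².
T = 2π√(I/(mgd)) = 2π√(0.1422/(0.667 × 19.2 × 0.377)) = 1.08 s.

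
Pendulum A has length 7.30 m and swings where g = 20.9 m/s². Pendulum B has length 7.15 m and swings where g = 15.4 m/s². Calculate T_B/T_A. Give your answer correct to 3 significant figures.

1.15

T = 2π√(L/g), so T_B/T_A = √((L_B/g_B)/(L_A/g_A)) = √((7.15/15.4)/(7.30/20.9)) = 1.15.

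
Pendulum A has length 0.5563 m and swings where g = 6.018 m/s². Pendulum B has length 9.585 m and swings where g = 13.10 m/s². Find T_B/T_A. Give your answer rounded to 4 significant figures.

T = 2π√(L/g), so T_B/T_A = √((L_B/g_B)/(L_A/g_A)) = √((9.585/13.10)/(0.5563/6.018)) = 2.813.

2.813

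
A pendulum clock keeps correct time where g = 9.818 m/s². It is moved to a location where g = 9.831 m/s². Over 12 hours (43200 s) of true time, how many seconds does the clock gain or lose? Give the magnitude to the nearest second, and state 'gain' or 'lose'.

gain 29 s

The clock's period scales as T ∝ 1/√g, so T'/T = √(9.818/9.831) = 0.999339.
In 43200 s of true time the clock registers 43200/0.999339 = 43228.6 s, so it gains 29 s.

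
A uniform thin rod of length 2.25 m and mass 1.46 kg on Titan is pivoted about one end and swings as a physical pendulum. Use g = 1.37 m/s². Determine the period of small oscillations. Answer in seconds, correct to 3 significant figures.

6.57 s

For a physical pendulum T = 2π√(I/(mgd)), with d = 1.125 m from pivot to centre of mass.
I_cm = mL²/12 = 1.46 × 2.25²/12 = 0.6159 kg·m²; I = I_cm + md² = 0.6159 + 1.46 × 1.125² = 2.464 kg·m².
T = 2π√(2.464/(1.46 × 1.37 × 1.125)) = 6.57 s.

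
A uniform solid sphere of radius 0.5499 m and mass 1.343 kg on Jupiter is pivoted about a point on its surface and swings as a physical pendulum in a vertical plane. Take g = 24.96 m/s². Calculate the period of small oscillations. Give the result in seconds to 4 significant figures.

1.103 s

I_cm = (2/5)mr² = 0.16244 kg·m². The pivot is at distance d = 0.5499 m from the centre of mass.
By the parallel-axis theorem, I = I_cm + md² = 0.16244 + 0.40611 = 0.56855 kg·m².
T = 2π√(I/(mgd)) = 2π√(0.56855/(1.343 × 24.96 × 0.5499)) = 1.103 s.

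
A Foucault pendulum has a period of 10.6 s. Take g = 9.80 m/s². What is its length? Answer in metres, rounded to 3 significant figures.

From T = 2π√(L/g), L = gT²/(4π²) = 9.80 × 10.60²/(4π²) = 27.9 m.

27.9 m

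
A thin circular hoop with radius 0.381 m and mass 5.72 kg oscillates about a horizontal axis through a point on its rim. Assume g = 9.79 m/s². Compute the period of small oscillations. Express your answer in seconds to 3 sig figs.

I_cm = mr² = 0.8303 kg·m². The pivot is at distance d = 0.381 m from the centre of mass.
By the parallel-axis theorem, I = I_cm + md² = 0.8303 + 0.8303 = 1.661 kg·m².
T = 2π√(I/(mgd)) = 2π√(1.661/(5.72 × 9.79 × 0.381)) = 1.75 s.

1.75 s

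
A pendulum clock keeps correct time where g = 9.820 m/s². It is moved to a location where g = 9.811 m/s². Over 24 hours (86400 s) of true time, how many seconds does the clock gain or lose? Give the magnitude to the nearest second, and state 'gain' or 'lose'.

lose 40 s

The clock's period scales as T ∝ 1/√g, so T'/T = √(9.820/9.811) = 1.00046.
In 86400 s of true time the clock registers 86400/1.00046 = 86360.4 s, so it loses 40 s.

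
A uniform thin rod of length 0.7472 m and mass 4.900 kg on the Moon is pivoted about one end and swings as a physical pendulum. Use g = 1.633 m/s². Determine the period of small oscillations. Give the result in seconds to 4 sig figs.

3.470 s

For a physical pendulum T = 2π√(I/(mgd)), with d = 0.37360 m from pivot to centre of mass.
I_cm = mL²/12 = 4.900 × 0.7472²/12 = 0.22798 kg·m²; I = I_cm + md² = 0.22798 + 4.900 × 0.37360² = 0.91190 kg·m².
T = 2π√(0.91190/(4.900 × 1.633 × 0.37360)) = 3.470 s.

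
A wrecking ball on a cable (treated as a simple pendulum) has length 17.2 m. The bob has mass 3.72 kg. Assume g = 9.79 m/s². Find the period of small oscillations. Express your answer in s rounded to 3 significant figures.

T = 2π√(L/g) = 2π√(17.2/9.79) = 2π × 1.325 = 8.33 s.

8.33 s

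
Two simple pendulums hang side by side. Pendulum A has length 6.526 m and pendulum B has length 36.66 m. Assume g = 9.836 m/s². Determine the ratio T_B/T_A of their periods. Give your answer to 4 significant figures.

T ∝ √L, so T_B/T_A = √(L_B/L_A) = √(36.66/6.526) = 2.370.

2.370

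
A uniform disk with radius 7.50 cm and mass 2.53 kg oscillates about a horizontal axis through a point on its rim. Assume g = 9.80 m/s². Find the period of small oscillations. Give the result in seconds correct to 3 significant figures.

I_cm = ½mr² = 0.007116 kg·m². The pivot is at distance d = 0.0750 m from the centre of mass.
By the parallel-axis theorem, I = I_cm + md² = 0.007116 + 0.01423 = 0.02135 kg·m².
T = 2π√(I/(mgd)) = 2π√(0.02135/(2.53 × 9.80 × 0.0750)) = 0.673 s.

0.673 s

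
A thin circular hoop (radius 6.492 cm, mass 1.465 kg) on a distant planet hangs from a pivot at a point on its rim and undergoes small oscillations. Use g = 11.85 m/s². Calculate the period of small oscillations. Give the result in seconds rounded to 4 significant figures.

I_cm = mr² = 0.0061744 kg·m². The pivot is at distance d = 0.06492 m from the centre of mass.
By the parallel-axis theorem, I = I_cm + md² = 0.0061744 + 0.0061744 = 0.012349 kg·m².
T = 2π√(I/(mgd)) = 2π√(0.012349/(1.465 × 11.85 × 0.06492)) = 0.6577 s.

0.6577 s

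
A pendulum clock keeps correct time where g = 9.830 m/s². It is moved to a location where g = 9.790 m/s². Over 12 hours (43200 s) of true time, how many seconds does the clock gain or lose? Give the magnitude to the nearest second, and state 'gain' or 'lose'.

lose 88 s

The clock's period scales as T ∝ 1/√g, so T'/T = √(9.830/9.790) = 1.00204.
In 43200 s of true time the clock registers 43200/1.00204 = 43112.0 s, so it loses 88 s.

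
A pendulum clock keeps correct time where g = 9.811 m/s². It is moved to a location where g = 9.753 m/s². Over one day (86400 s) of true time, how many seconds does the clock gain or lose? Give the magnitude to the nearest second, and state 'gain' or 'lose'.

lose 256 s

The clock's period scales as T ∝ 1/√g, so T'/T = √(9.811/9.753) = 1.00297.
In 86400 s of true time the clock registers 86400/1.00297 = 86144.2 s, so it loses 256 s.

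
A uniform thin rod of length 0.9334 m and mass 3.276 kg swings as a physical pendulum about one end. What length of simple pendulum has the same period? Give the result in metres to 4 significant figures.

0.6223 m

The equivalent simple-pendulum length is L_eq = I/(md), where I is about the pivot and d = 0.46670 m.
I_cm = (1/12)mL² = 0.23785 kg·m², so I = I_cm + md² = 0.23785 + 0.71354 = 0.95139 kg·m².
L_eq = 0.95139/(3.276 × 0.46670) = 0.6223 m.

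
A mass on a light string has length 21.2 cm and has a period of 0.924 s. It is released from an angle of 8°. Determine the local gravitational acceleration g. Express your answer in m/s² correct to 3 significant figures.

9.80 m/s²

From T = 2π√(L/g), g = 4π²L/T² = 4π² × 0.212/0.9240² = 9.80 m/s².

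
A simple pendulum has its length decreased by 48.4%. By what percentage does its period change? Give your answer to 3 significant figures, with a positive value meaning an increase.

T ∝ √L, so T'/T = √(0.5160) = 0.7183.
Percentage change in T = (0.7183 − 1) × 100% = -28.2%.

-28.2%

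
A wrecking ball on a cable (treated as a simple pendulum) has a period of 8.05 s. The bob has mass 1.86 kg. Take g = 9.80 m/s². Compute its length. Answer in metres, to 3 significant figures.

16.1 m

From T = 2π√(L/g), L = gT²/(4π²) = 9.80 × 8.050²/(4π²) = 16.1 m.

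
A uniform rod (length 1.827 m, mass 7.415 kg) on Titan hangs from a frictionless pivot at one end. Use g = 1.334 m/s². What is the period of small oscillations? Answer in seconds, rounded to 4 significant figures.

For a physical pendulum T = 2π√(I/(mgd)), with d = 0.91350 m from pivot to centre of mass.
I_cm = mL²/12 = 7.415 × 1.827²/12 = 2.0626 kg·m²; I = I_cm + md² = 2.0626 + 7.415 × 0.91350² = 8.2502 kg·m².
T = 2π√(8.2502/(7.415 × 1.334 × 0.91350)) = 6.004 s.

6.004 s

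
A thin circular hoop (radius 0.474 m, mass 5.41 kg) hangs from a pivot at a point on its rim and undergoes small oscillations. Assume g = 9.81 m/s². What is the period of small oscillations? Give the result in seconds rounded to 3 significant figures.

I_cm = mr² = 1.215 kg·m². The pivot is at distance d = 0.474 m from the centre of mass.
By the parallel-axis theorem, I = I_cm + md² = 1.215 + 1.215 = 2.431 kg·m².
T = 2π√(I/(mgd)) = 2π√(2.431/(5.41 × 9.81 × 0.474)) = 1.95 s.

1.95 s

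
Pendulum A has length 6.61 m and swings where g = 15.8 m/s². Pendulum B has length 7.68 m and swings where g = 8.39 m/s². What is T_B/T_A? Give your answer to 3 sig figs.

T = 2π√(L/g), so T_B/T_A = √((L_B/g_B)/(L_A/g_A)) = √((7.68/8.39)/(6.61/15.8)) = 1.48.

1.48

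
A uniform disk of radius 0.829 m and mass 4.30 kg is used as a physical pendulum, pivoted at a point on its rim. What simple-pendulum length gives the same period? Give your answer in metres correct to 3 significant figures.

The equivalent simple-pendulum length is L_eq = I/(md), where I is about the pivot and d = 0.8290 m.
I_cm = ½mR² = 1.478 kg·m², so I = I_cm + md² = 1.478 + 2.955 = 4.433 kg·m².
L_eq = 4.433/(4.30 × 0.8290) = 1.24 m.

1.24 m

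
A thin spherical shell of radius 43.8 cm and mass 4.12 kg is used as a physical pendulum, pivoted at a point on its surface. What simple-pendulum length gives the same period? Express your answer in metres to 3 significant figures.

The equivalent simple-pendulum length is L_eq = I/(md), where I is about the pivot and d = 0.4380 m.
I_cm = (2/3)mR² = 0.5269 kg·m², so I = I_cm + md² = 0.5269 + 0.7904 = 1.317 kg·m².
L_eq = 1.317/(4.12 × 0.4380) = 0.730 m.

0.730 m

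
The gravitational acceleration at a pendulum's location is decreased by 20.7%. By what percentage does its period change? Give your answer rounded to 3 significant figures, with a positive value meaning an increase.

12.3%

T ∝ 1/√g, so T'/T = 1/√(0.7930) = 1.123.
Percentage change in T = (1.123 − 1) × 100% = 12.3%.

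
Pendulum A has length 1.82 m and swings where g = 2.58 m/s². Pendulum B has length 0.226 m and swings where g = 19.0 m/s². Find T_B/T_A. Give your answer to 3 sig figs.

0.130

T = 2π√(L/g), so T_B/T_A = √((L_B/g_B)/(L_A/g_A)) = √((0.226/19.0)/(1.82/2.58)) = 0.130.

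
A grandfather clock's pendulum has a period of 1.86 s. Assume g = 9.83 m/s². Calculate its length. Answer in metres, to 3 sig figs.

0.861 m

From T = 2π√(L/g), L = gT²/(4π²) = 9.83 × 1.860²/(4π²) = 0.861 m.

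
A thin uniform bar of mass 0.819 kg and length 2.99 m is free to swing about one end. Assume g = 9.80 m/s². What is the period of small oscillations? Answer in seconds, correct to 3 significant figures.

For a physical pendulum T = 2π√(I/(mgd)), with d = 1.495 m from pivot to centre of mass.
I_cm = mL²/12 = 0.819 × 2.99²/12 = 0.6102 kg·m²; I = I_cm + md² = 0.6102 + 0.819 × 1.495² = 2.441 kg·m².
T = 2π√(2.441/(0.819 × 9.80 × 1.495)) = 2.83 s.

2.83 s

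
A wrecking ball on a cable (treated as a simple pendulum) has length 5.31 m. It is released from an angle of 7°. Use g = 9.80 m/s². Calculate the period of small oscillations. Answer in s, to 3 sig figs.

4.63 s

T = 2π√(L/g) = 2π√(5.31/9.80) = 2π × 0.7361 = 4.63 s.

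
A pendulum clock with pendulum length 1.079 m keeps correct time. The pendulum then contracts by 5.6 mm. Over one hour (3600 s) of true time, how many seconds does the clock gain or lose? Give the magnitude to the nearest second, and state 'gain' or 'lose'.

gain 9 s

T ∝ √L, so T'/T = √(1.07340/1.079) = 0.997402.
In 3600 s of true time the clock registers 3600/0.997402 = 3609.4 s, so it gains 9 s.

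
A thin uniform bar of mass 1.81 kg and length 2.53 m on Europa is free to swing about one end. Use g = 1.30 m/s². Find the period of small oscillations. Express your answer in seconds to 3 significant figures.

7.16 s

For a physical pendulum T = 2π√(I/(mgd)), with d = 1.265 m from pivot to centre of mass.
I_cm = mL²/12 = 1.81 × 2.53²/12 = 0.9655 kg·m²; I = I_cm + md² = 0.9655 + 1.81 × 1.265² = 3.862 kg·m².
T = 2π√(3.862/(1.81 × 1.30 × 1.265)) = 7.16 s.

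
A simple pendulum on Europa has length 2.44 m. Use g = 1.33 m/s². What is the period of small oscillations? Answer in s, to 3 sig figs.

8.51 s

T = 2π√(L/g) = 2π√(2.44/1.33) = 2π × 1.354 = 8.51 s.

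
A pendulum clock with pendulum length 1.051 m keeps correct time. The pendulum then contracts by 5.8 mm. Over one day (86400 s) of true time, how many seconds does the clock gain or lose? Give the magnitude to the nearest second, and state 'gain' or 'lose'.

gain 239 s

T ∝ √L, so T'/T = √(1.04520/1.051) = 0.997237.
In 86400 s of true time the clock registers 86400/0.997237 = 86639.4 s, so it gains 239 s.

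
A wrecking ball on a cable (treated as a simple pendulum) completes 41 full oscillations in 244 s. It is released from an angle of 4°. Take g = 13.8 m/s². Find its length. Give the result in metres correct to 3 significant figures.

12.4 m

T = 244/41 = 5.951 s.
From T = 2π√(L/g), L = gT²/(4π²) = 13.8 × 5.951²/(4π²) = 12.4 m.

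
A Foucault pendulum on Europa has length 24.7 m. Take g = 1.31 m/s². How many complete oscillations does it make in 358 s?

T = 2π√(L/g) = 2π√(24.7/1.31) = 27.28 s.
Number of complete oscillations = ⌊358/27.28⌋ = ⌊13.12⌋ = 13.

13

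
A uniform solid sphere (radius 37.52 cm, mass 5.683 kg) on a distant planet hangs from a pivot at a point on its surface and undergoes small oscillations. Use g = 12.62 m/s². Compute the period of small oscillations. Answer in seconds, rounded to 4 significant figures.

I_cm = (2/5)mr² = 0.32001 kg·m². The pivot is at distance d = 0.3752 m from the centre of mass.
By the parallel-axis theorem, I = I_cm + md² = 0.32001 + 0.80002 = 1.1200 kg·m².
T = 2π√(I/(mgd)) = 2π√(1.1200/(5.683 × 12.62 × 0.3752)) = 1.282 s.

1.282 s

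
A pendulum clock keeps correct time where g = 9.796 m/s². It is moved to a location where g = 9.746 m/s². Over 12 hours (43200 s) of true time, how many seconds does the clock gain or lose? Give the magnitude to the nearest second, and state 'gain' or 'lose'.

The clock's period scales as T ∝ 1/√g, so T'/T = √(9.796/9.746) = 1.00256.
In 43200 s of true time the clock registers 43200/1.00256 = 43089.6 s, so it loses 110 s.

lose 110 s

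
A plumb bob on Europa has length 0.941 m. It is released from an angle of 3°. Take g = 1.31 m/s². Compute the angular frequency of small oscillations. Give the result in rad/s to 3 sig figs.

1.18 rad/s

ω = √(g/L) = √(1.31/0.941) = 1.18 rad/s.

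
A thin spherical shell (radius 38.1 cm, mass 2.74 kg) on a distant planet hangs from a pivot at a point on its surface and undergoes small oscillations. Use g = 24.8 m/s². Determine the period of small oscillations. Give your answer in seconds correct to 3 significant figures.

I_cm = (2/3)mr² = 0.2652 kg·m². The pivot is at distance d = 0.381 m from the centre of mass.
By the parallel-axis theorem, I = I_cm + md² = 0.2652 + 0.3977 = 0.6629 kg·m².
T = 2π√(I/(mgd)) = 2π√(0.6629/(2.74 × 24.8 × 0.381)) = 1.01 s.

1.01 s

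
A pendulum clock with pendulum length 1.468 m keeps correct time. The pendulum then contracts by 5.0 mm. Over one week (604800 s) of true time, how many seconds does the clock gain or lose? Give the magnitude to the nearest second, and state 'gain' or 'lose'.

T ∝ √L, so T'/T = √(1.46300/1.468) = 0.998296.
In 604800 s of true time the clock registers 604800/0.998296 = 605832.6 s, so it gains 1033 s.

gain 1033 s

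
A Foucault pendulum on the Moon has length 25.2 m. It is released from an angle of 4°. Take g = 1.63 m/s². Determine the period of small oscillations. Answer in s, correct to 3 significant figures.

24.7 s

T = 2π√(L/g) = 2π√(25.2/1.63) = 2π × 3.932 = 24.7 s.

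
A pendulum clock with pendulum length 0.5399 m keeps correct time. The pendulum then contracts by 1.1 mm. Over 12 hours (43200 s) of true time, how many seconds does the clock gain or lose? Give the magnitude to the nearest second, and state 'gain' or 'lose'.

gain 44 s

T ∝ √L, so T'/T = √(0.53880/0.5399) = 0.998981.
In 43200 s of true time the clock registers 43200/0.998981 = 43244.1 s, so it gains 44 s.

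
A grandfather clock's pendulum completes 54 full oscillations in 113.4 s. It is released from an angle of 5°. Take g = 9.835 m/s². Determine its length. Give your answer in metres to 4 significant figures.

1.099 m

T = 113.4/54 = 2.1000 s.
From T = 2π√(L/g), L = gT²/(4π²) = 9.835 × 2.1000²/(4π²) = 1.099 m.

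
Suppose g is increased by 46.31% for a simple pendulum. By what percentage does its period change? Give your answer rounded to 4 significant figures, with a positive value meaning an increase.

-17.33%

T ∝ 1/√g, so T'/T = 1/√(1.4631) = 0.82673.
Percentage change in T = (0.82673 − 1) × 100% = -17.33%.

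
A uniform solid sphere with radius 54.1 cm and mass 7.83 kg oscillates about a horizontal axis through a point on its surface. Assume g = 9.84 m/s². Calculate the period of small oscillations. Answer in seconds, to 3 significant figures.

I_cm = (2/5)mr² = 0.9167 kg·m². The pivot is at distance d = 0.541 m from the centre of mass.
By the parallel-axis theorem, I = I_cm + md² = 0.9167 + 2.292 = 3.208 kg·m².
T = 2π√(I/(mgd)) = 2π√(3.208/(7.83 × 9.84 × 0.541)) = 1.74 s.

1.74 s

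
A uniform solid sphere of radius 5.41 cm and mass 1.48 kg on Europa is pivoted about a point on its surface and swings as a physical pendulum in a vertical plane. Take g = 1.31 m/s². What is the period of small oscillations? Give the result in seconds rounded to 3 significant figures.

1.51 s

I_cm = (2/5)mr² = 0.001733 kg·m². The pivot is at distance d = 0.0541 m from the centre of mass.
By the parallel-axis theorem, I = I_cm + md² = 0.001733 + 0.004332 = 0.006064 kg·m².
T = 2π√(I/(mgd)) = 2π√(0.006064/(1.48 × 1.31 × 0.0541)) = 1.51 s.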